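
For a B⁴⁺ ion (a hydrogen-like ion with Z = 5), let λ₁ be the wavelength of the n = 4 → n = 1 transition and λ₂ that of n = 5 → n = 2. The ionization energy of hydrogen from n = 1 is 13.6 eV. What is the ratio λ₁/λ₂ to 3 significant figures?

λ ∝ 1/ΔE ∝ 1/(1/n_f² − 1/n_i²), and the Z² and hc factors cancel in the ratio.
λ₁/λ₂ = (1/2² − 1/5²)/(1/1² − 1/4²) = 0.2100/0.9375 = 0.224.

0.224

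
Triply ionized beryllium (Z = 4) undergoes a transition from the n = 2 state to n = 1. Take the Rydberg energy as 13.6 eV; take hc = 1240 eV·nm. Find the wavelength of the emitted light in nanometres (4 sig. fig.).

For Z = 4 the level energies scale as Z², so the effective Rydberg energy is 13.6 × 16 = 217.6 eV.
ΔE = 217.6 × (1/1² − 1/2²) = 217.6 × 0.7500 = 163.2 eV.
λ = hc/ΔE = 1240 / 163.2 = 7.598 nm.

7.598 nm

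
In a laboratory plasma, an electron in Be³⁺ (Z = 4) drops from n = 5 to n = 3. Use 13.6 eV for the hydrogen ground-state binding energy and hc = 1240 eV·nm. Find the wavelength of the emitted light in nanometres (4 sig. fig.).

80.14 nm

For Z = 4 the level energies scale as Z², so the effective Rydberg energy is 13.6 × 16 = 217.6 eV.
ΔE = 217.6 × (1/3² − 1/5²) = 217.6 × 0.07111 = 15.47 eV.
λ = hc/ΔE = 1240 / 15.47 = 80.14 nm.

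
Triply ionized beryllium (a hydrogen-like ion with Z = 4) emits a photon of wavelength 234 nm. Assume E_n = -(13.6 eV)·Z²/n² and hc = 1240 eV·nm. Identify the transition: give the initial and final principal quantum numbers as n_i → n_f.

The photon energy is ΔE = hc/λ = 1240 / 234 = 5.299 eV.
With Z = 4, ΔE = 217.6 × (1/n_f² − 1/n_i²), so 1/n_f² − 1/n_i² = 0.02435.
Trying n_f = 5 gives 1/n_i² = 0.01565, i.e. n_i ≈ 8; this pair matches.

n_i = 8, n_f = 5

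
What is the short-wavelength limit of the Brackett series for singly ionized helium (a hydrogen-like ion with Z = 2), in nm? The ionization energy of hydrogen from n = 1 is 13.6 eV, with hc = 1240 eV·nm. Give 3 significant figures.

The Brackett series has lower level n_f = 4; the series limit corresponds to n_i → ∞.
ΔE_max = 13.6 × 4 / 4² = 3.400 eV.
λ_min = 1240 / 3.400 = 365 nm.

365 nm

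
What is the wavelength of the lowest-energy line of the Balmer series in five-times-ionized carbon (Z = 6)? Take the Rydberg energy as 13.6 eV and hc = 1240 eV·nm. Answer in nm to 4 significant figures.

18.24 nm

The Balmer series terminates on n_f = 2; the first line has n_i = 2+1 = 3.
ΔE = 489.6 × (1/2² − 1/3²) = 68.00 eV.
λ = 1240 / 68.00 = 18.24 nm.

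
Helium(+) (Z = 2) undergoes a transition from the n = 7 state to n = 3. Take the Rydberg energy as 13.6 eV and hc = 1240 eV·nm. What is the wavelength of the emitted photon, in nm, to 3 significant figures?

For Z = 2 the level energies scale as Z², so the effective Rydberg energy is 13.6 × 4 = 54.40 eV.
ΔE = 54.40 × (1/3² − 1/7²) = 54.40 × 0.09070 = 4.934 eV.
λ = hc/ΔE = 1240 / 4.934 = 251 nm.

251 nm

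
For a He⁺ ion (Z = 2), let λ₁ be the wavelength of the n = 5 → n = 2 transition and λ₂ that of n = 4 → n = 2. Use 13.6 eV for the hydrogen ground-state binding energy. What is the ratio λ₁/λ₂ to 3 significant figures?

0.893

λ ∝ 1/ΔE ∝ 1/(1/n_f² − 1/n_i²), and the Z² and hc factors cancel in the ratio.
λ₁/λ₂ = (1/2² − 1/4²)/(1/2² − 1/5²) = 0.1875/0.2100 = 0.893.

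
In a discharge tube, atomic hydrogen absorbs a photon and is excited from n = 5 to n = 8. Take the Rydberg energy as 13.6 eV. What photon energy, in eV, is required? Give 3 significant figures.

E_8 = −13.60/64 = −0.2125 eV and E_5 = −13.60/25 = −0.5440 eV.
The photon energy is |E_8 − E_5| = 0.332 eV.

0.332 eV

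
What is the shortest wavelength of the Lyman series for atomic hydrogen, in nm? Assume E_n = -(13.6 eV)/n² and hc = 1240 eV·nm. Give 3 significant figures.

The Lyman series has lower level n_f = 1; the series limit corresponds to n_i → ∞.
ΔE_max = 13.6 × 1 / 1² = 13.60 eV.
λ_min = 1240 / 13.60 = 91.2 nm.

91.2 nm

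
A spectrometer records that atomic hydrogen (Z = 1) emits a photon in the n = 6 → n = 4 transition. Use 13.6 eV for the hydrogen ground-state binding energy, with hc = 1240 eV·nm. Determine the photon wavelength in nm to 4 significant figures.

2626 nm

ΔE = 13.60 × (1/4² − 1/6²) = 13.60 × 0.03472 = 0.4722 eV.
λ = hc/ΔE = 1240 / 0.4722 = 2626 nm.
This line belongs to the Brackett series.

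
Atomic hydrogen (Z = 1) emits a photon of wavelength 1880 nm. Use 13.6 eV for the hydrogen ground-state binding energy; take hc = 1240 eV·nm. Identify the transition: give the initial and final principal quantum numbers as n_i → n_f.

The photon energy is ΔE = hc/λ = 1240 / 1880 = 0.6596 eV.
With Z = 1, ΔE = 13.60 × (1/n_f² − 1/n_i²), so 1/n_f² − 1/n_i² = 0.04850.
Trying n_f = 3 gives 1/n_i² = 0.06261, i.e. n_i ≈ 4; this pair matches.

n_i = 4, n_f = 3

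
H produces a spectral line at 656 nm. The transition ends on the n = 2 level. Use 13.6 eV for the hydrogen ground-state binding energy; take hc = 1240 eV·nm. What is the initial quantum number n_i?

n_i = 3

The photon energy is ΔE = hc/λ = 1240 / 656 = 1.890 eV.
With Z = 1, ΔE = 13.60 × (1/n_f² − 1/n_i²), so 1/n_f² − 1/n_i² = 0.1390.
With n_f = 2: 1/n_i² = 1/4 − 0.1390 = 0.1110, so n_i ≈ 3.00.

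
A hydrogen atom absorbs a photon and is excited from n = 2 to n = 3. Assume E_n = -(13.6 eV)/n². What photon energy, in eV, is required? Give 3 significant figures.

E_3 = −13.60/9 = −1.511 eV and E_2 = −13.60/4 = −3.400 eV.
The photon energy is |E_3 − E_2| = 1.89 eV.

1.89 eV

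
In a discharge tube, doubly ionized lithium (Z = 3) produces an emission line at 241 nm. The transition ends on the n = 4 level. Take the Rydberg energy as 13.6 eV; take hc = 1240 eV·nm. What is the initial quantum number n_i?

n_i = 7

The photon energy is ΔE = hc/λ = 1240 / 241 = 5.145 eV.
With Z = 3, ΔE = 122.4 × (1/n_f² − 1/n_i²), so 1/n_f² − 1/n_i² = 0.04204.
With n_f = 4: 1/n_i² = 1/16 − 0.04204 = 0.02046, so n_i ≈ 6.99.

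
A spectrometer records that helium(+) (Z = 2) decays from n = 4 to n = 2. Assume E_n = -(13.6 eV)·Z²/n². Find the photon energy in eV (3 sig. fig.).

10.2 eV

The Bohr energies scale as Z², so for Z = 2: E_n = −54.40/n² eV.
E_4 = −54.40/16 = −3.400 eV and E_2 = −54.40/4 = −13.60 eV.
The photon energy is |E_4 − E_2| = 10.2 eV.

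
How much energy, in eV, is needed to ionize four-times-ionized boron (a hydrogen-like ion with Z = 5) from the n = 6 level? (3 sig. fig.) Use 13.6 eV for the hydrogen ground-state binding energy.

E_n = −13.6 Z²/n² = −340.0/n² eV for Z = 5.
E_6 = −340.0/36 = −9.44 eV, so ionization (to E = 0) requires 9.44 eV.

9.44 eV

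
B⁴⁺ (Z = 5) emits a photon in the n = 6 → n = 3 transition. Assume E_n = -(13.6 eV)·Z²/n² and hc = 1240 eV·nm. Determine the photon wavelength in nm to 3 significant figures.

43.8 nm

For Z = 5 the level energies scale as Z², so the effective Rydberg energy is 13.6 × 25 = 340.0 eV.
ΔE = 340.0 × (1/3² − 1/6²) = 340.0 × 0.08333 = 28.33 eV.
λ = hc/ΔE = 1240 / 28.33 = 43.8 nm.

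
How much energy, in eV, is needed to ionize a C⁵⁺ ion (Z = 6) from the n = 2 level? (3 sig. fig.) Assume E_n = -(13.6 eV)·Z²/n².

E_n = −13.6 Z²/n² = −489.6/n² eV for Z = 6.
E_2 = −489.6/4 = −122 eV, so ionization (to E = 0) requires 122 eV.

122 eV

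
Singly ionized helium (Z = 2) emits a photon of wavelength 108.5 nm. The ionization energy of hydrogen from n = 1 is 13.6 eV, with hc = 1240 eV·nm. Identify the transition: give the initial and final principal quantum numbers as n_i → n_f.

n_i = 5, n_f = 2

The photon energy is ΔE = hc/λ = 1240 / 108.5 = 11.43 eV.
With Z = 2, ΔE = 54.40 × (1/n_f² − 1/n_i²), so 1/n_f² − 1/n_i² = 0.2101.
Trying n_f = 2 gives 1/n_i² = 0.03992, i.e. n_i ≈ 5; this pair matches.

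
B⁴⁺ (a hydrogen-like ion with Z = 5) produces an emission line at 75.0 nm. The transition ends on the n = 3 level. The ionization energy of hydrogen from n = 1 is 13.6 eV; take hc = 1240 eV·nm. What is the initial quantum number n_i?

n_i = 4

The photon energy is ΔE = hc/λ = 1240 / 75.0 = 16.53 eV.
With Z = 5, ΔE = 340.0 × (1/n_f² − 1/n_i²), so 1/n_f² − 1/n_i² = 0.04863.
With n_f = 3: 1/n_i² = 1/9 − 0.04863 = 0.06248, so n_i ≈ 4.00.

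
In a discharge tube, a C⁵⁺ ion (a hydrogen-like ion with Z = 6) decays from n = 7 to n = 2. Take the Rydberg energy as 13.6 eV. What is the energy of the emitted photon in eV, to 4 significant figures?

112.4 eV

The Bohr energies scale as Z², so for Z = 6: E_n = −489.6/n² eV.
E_7 = −489.6/49 = −9.992 eV and E_2 = −489.6/4 = −122.4 eV.
The photon energy is |E_7 − E_2| = 112.4 eV.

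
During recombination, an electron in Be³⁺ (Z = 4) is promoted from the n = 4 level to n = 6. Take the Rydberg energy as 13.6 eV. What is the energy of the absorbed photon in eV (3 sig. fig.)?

7.56 eV

The Bohr energies scale as Z², so for Z = 4: E_n = −217.6/n² eV.
E_6 = −217.6/36 = −6.044 eV and E_4 = −217.6/16 = −13.60 eV.
The photon energy is |E_6 − E_4| = 7.56 eV.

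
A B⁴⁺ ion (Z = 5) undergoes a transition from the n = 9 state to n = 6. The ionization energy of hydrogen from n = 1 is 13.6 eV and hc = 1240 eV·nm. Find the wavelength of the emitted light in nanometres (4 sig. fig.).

236.3 nm

For Z = 5 the level energies scale as Z², so the effective Rydberg energy is 13.6 × 25 = 340.0 eV.
ΔE = 340.0 × (1/6² − 1/9²) = 340.0 × 0.01543 = 5.247 eV.
λ = hc/ΔE = 1240 / 5.247 = 236.3 nm.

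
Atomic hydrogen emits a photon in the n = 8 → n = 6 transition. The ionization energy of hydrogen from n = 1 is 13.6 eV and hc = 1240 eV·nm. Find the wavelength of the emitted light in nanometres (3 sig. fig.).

7500 nm

ΔE = 13.60 × (1/6² − 1/8²) = 13.60 × 0.01215 = 0.1653 eV.
λ = hc/ΔE = 1240 / 0.1653 = 7500 nm.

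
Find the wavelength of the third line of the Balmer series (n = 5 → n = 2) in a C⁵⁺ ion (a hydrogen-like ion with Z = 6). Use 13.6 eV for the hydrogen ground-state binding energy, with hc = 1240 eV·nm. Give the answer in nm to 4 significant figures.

The Balmer series terminates on n_f = 2; the third line has n_i = 2+3 = 5.
ΔE = 489.6 × (1/2² − 1/5²) = 102.8 eV.
λ = 1240 / 102.8 = 12.06 nm.

12.06 nm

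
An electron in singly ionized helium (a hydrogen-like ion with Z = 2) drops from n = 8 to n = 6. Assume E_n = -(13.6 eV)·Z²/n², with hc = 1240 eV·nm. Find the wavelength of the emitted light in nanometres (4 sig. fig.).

1876 nm

For Z = 2 the level energies scale as Z², so the effective Rydberg energy is 13.6 × 4 = 54.40 eV.
ΔE = 54.40 × (1/6² − 1/8²) = 54.40 × 0.01215 = 0.6611 eV.
λ = hc/ΔE = 1240 / 0.6611 = 1876 nm.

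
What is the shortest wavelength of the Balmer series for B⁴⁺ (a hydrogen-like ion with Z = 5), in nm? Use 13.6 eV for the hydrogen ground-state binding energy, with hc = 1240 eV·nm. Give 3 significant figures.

The Balmer series has lower level n_f = 2; the series limit corresponds to n_i → ∞.
ΔE_max = 13.6 × 25 / 2² = 85.00 eV.
λ_min = 1240 / 85.00 = 14.6 nm.

14.6 nm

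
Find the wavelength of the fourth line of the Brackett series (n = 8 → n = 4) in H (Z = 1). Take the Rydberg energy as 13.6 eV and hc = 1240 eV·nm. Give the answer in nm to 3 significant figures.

The Brackett series terminates on n_f = 4; the fourth line has n_i = 4+4 = 8.
ΔE = 13.60 × (1/4² − 1/8²) = 0.6375 eV.
λ = 1240 / 0.6375 = 1950 nm.

1950 nm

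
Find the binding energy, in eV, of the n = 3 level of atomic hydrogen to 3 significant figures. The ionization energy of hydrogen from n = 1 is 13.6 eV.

E_3 = −13.60/9 = −1.51 eV, so ionization (to E = 0) requires 1.51 eV.

1.51 eV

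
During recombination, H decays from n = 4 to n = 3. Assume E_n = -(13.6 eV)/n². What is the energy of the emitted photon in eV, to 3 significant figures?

E_4 = −13.60/16 = −0.8500 eV and E_3 = −13.60/9 = −1.511 eV.
The photon energy is |E_4 − E_3| = 0.661 eV.

0.661 eV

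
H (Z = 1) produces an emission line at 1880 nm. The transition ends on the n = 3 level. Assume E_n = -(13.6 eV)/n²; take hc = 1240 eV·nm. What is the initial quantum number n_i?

n_i = 4

The photon energy is ΔE = hc/λ = 1240 / 1880 = 0.6596 eV.
With Z = 1, ΔE = 13.60 × (1/n_f² − 1/n_i²), so 1/n_f² − 1/n_i² = 0.04850.
With n_f = 3: 1/n_i² = 1/9 − 0.04850 = 0.06261, so n_i ≈ 4.00.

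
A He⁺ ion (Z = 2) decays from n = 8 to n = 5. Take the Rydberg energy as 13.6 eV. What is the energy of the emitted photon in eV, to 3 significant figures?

The Bohr energies scale as Z², so for Z = 2: E_n = −54.40/n² eV.
E_8 = −54.40/64 = −0.8500 eV and E_5 = −54.40/25 = −2.176 eV.
The photon energy is |E_8 − E_5| = 1.33 eV.

1.33 eV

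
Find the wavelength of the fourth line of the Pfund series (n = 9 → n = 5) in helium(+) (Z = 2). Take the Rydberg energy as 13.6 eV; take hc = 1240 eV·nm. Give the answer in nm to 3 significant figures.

824 nm

The Pfund series terminates on n_f = 5; the fourth line has n_i = 5+4 = 9.
ΔE = 54.40 × (1/5² − 1/9²) = 1.504 eV.
λ = 1240 / 1.504 = 824 nm.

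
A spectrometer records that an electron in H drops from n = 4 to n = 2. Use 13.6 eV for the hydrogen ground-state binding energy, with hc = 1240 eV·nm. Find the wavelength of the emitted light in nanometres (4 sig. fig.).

486.3 nm

ΔE = 13.60 × (1/2² − 1/4²) = 13.60 × 0.1875 = 2.550 eV.
λ = hc/ΔE = 1240 / 2.550 = 486.3 nm.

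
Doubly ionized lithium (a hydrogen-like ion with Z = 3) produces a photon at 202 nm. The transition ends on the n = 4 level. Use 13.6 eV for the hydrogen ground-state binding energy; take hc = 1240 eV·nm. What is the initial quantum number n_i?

n_i = 9

The photon energy is ΔE = hc/λ = 1240 / 202 = 6.139 eV.
With Z = 3, ΔE = 122.4 × (1/n_f² − 1/n_i²), so 1/n_f² − 1/n_i² = 0.05015.
With n_f = 4: 1/n_i² = 1/16 − 0.05015 = 0.01235, so n_i ≈ 9.00.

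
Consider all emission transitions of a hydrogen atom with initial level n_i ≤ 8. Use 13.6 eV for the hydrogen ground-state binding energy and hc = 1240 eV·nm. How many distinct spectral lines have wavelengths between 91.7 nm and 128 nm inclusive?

Enumerate all n_i → n_f pairs with 1 ≤ n_f < n_i ≤ 8 and compute λ = 1240 / [13.6·1·(1/n_f² − 1/n_i²)].
Lines falling in [91.7, 128] nm: 8→1 (92.62 nm), 7→1 (93.08 nm), 6→1 (93.78 nm), 5→1 (94.98 nm), 4→1 (97.25 nm), 3→1 (102.6 nm), 2→1 (121.6 nm).

7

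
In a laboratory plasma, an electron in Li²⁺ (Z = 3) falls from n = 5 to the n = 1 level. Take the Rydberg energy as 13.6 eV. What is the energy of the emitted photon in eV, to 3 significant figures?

The Bohr energies scale as Z², so for Z = 3: E_n = −122.4/n² eV.
E_5 = −122.4/25 = −4.896 eV and E_1 = −122.4/1 = −122.4 eV.
The photon energy is |E_5 − E_1| = 118 eV.

118 eV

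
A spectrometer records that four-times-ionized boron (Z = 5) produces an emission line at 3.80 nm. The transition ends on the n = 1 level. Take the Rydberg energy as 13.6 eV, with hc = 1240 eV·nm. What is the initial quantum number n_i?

The photon energy is ΔE = hc/λ = 1240 / 3.80 = 326.3 eV.
With Z = 5, ΔE = 340.0 × (1/n_f² − 1/n_i²), so 1/n_f² − 1/n_i² = 0.9598.
With n_f = 1: 1/n_i² = 1/1 − 0.9598 = 0.04025, so n_i ≈ 4.98.

n_i = 5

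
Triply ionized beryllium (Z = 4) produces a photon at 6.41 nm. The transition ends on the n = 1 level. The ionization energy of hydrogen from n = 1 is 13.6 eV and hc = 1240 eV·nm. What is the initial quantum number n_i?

The photon energy is ΔE = hc/λ = 1240 / 6.41 = 193.4 eV.
With Z = 4, ΔE = 217.6 × (1/n_f² − 1/n_i²), so 1/n_f² − 1/n_i² = 0.8890.
With n_f = 1: 1/n_i² = 1/1 − 0.8890 = 0.1110, so n_i ≈ 3.00.

n_i = 3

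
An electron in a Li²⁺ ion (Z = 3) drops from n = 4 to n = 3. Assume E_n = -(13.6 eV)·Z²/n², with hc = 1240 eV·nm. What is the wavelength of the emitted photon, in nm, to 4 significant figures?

For Z = 3 the level energies scale as Z², so the effective Rydberg energy is 13.6 × 9 = 122.4 eV.
ΔE = 122.4 × (1/3² − 1/4²) = 122.4 × 0.04861 = 5.950 eV.
λ = hc/ΔE = 1240 / 5.950 = 208.4 nm.

208.4 nm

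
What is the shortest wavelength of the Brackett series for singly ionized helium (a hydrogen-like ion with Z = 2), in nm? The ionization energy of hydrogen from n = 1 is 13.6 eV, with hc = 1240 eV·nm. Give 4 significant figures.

The Brackett series has lower level n_f = 4; the series limit corresponds to n_i → ∞.
ΔE_max = 13.6 × 4 / 4² = 3.400 eV.
λ_min = 1240 / 3.400 = 364.7 nm.

364.7 nm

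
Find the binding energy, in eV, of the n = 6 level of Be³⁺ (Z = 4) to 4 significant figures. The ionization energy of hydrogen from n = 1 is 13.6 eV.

E_n = −13.6 Z²/n² = −217.6/n² eV for Z = 4.
E_6 = −217.6/36 = −6.044 eV, so ionization (to E = 0) requires 6.044 eV.

6.044 eV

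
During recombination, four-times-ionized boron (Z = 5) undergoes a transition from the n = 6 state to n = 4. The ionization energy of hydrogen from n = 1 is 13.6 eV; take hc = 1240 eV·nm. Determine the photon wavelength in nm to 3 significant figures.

For Z = 5 the level energies scale as Z², so the effective Rydberg energy is 13.6 × 25 = 340.0 eV.
ΔE = 340.0 × (1/4² − 1/6²) = 340.0 × 0.03472 = 11.81 eV.
λ = hc/ΔE = 1240 / 11.81 = 105 nm.

105 nm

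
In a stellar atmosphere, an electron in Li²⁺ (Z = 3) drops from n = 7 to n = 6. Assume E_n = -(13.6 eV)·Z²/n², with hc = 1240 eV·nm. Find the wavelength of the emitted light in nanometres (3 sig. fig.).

For Z = 3 the level energies scale as Z², so the effective Rydberg energy is 13.6 × 9 = 122.4 eV.
ΔE = 122.4 × (1/6² − 1/7²) = 122.4 × 0.007370 = 0.9020 eV.
λ = hc/ΔE = 1240 / 0.9020 = 1370 nm.

1370 nm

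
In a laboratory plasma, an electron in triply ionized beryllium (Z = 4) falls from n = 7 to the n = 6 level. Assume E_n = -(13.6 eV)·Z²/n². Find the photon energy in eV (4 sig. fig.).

1.604 eV

The Bohr energies scale as Z², so for Z = 4: E_n = −217.6/n² eV.
E_7 = −217.6/49 = −4.441 eV and E_6 = −217.6/36 = −6.044 eV.
The photon energy is |E_7 − E_6| = 1.604 eV.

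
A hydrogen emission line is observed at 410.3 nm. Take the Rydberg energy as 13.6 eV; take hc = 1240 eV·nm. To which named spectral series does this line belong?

ΔE = 1240/410.3 = 3.022 eV.
This matches 13.6 × (1/2² − 1/6²), so n_f = 2: the Balmer series.

Balmer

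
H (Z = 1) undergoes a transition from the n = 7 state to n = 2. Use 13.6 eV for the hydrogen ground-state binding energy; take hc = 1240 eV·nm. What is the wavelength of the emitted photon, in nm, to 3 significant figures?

ΔE = 13.60 × (1/2² − 1/7²) = 13.60 × 0.2296 = 3.122 eV.
λ = hc/ΔE = 1240 / 3.122 = 397 nm.
This line belongs to the Balmer series.

397 nm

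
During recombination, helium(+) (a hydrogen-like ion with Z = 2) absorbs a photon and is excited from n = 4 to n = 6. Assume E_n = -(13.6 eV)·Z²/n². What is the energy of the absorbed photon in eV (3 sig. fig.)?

1.89 eV

The Bohr energies scale as Z², so for Z = 2: E_n = −54.40/n² eV.
E_6 = −54.40/36 = −1.511 eV and E_4 = −54.40/16 = −3.400 eV.
The photon energy is |E_6 − E_4| = 1.89 eV.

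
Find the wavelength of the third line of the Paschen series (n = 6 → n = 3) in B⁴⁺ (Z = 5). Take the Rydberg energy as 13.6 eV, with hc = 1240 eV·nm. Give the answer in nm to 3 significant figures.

43.8 nm

The Paschen series terminates on n_f = 3; the third line has n_i = 3+3 = 6.
ΔE = 340.0 × (1/3² − 1/6²) = 28.33 eV.
λ = 1240 / 28.33 = 43.8 nm.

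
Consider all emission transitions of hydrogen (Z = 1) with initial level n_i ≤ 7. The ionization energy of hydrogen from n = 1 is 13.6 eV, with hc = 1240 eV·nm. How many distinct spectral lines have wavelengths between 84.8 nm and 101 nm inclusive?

4

Enumerate all n_i → n_f pairs with 1 ≤ n_f < n_i ≤ 7 and compute λ = 1240 / [13.6·1·(1/n_f² − 1/n_i²)].
Lines falling in [84.8, 101] nm: 7→1 (93.08 nm), 6→1 (93.78 nm), 5→1 (94.98 nm), 4→1 (97.25 nm).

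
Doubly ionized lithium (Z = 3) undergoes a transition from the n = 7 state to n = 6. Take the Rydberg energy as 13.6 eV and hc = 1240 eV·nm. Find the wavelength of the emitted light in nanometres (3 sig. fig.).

1370 nm

For Z = 3 the level energies scale as Z², so the effective Rydberg energy is 13.6 × 9 = 122.4 eV.
ΔE = 122.4 × (1/6² − 1/7²) = 122.4 × 0.007370 = 0.9020 eV.
λ = hc/ΔE = 1240 / 0.9020 = 1370 nm.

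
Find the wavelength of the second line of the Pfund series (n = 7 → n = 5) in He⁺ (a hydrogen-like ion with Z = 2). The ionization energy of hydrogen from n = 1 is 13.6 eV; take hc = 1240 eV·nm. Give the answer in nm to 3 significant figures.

1160 nm

The Pfund series terminates on n_f = 5; the second line has n_i = 5+2 = 7.
ΔE = 54.40 × (1/5² − 1/7²) = 1.066 eV.
λ = 1240 / 1.066 = 1160 nm.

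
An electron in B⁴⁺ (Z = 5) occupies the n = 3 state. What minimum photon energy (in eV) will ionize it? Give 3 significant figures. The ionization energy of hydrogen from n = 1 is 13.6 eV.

E_n = −13.6 Z²/n² = −340.0/n² eV for Z = 5.
E_3 = −340.0/9 = −37.8 eV, so ionization (to E = 0) requires 37.8 eV.

37.8 eV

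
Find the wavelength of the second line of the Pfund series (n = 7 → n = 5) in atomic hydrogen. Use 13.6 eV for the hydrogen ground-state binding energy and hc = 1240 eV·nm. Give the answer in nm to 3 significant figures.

The Pfund series terminates on n_f = 5; the second line has n_i = 5+2 = 7.
ΔE = 13.60 × (1/5² − 1/7²) = 0.2664 eV.
λ = 1240 / 0.2664 = 4650 nm.

4650 nm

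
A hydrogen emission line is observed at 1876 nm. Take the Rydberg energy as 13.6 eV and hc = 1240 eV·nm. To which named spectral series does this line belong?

Paschen

ΔE = 1240/1876 = 0.6610 eV.
This matches 13.6 × (1/3² − 1/4²), so n_f = 3: the Paschen series.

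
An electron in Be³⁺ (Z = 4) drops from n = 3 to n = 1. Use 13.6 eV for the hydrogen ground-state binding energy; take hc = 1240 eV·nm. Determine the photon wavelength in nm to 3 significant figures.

For Z = 4 the level energies scale as Z², so the effective Rydberg energy is 13.6 × 16 = 217.6 eV.
ΔE = 217.6 × (1/1² − 1/3²) = 217.6 × 0.8889 = 193.4 eV.
λ = hc/ΔE = 1240 / 193.4 = 6.41 nm.

6.41 nm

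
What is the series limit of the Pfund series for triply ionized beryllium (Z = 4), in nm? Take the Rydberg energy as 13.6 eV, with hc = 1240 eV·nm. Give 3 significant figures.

142 nm

The Pfund series has lower level n_f = 5; the series limit corresponds to n_i → ∞.
ΔE_max = 13.6 × 16 / 5² = 8.704 eV.
λ_min = 1240 / 8.704 = 142 nm.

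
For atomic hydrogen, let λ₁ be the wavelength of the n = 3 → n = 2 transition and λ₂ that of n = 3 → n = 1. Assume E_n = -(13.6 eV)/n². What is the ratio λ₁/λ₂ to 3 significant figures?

λ ∝ 1/ΔE ∝ 1/(1/n_f² − 1/n_i²), and the Z² and hc factors cancel in the ratio.
λ₁/λ₂ = (1/1² − 1/3²)/(1/2² − 1/3²) = 0.8889/0.1389 = 6.40.

6.40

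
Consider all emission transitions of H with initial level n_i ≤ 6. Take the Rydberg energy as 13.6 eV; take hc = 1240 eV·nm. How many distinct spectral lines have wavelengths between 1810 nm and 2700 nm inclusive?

2

Enumerate all n_i → n_f pairs with 1 ≤ n_f < n_i ≤ 6 and compute λ = 1240 / [13.6·1·(1/n_f² − 1/n_i²)].
Lines falling in [1810, 2700] nm: 4→3 (1876 nm), 6→4 (2626 nm).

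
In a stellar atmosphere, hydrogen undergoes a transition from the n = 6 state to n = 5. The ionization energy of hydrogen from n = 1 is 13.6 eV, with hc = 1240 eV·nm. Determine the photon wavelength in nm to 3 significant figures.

ΔE = 13.60 × (1/5² − 1/6²) = 13.60 × 0.01222 = 0.1662 eV.
λ = hc/ΔE = 1240 / 0.1662 = 7460 nm.

7460 nm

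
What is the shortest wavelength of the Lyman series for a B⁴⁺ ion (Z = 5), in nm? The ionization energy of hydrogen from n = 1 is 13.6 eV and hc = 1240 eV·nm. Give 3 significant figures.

The Lyman series has lower level n_f = 1; the series limit corresponds to n_i → ∞.
ΔE_max = 13.6 × 25 / 1² = 340.0 eV.
λ_min = 1240 / 340.0 = 3.65 nm.

3.65 nm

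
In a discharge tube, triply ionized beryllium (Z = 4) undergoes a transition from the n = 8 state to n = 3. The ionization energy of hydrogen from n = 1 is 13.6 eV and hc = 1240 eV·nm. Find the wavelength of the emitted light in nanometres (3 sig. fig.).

59.7 nm

For Z = 4 the level energies scale as Z², so the effective Rydberg energy is 13.6 × 16 = 217.6 eV.
ΔE = 217.6 × (1/3² − 1/8²) = 217.6 × 0.09549 = 20.78 eV.
λ = hc/ΔE = 1240 / 20.78 = 59.7 nm.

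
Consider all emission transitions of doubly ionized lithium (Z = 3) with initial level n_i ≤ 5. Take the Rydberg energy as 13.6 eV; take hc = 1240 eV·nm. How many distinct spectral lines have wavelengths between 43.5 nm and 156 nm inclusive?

Enumerate all n_i → n_f pairs with 1 ≤ n_f < n_i ≤ 5 and compute λ = 1240 / [13.6·9·(1/n_f² − 1/n_i²)].
Lines falling in [43.5, 156] nm: 5→2 (48.24 nm), 4→2 (54.03 nm), 3→2 (72.94 nm), 5→3 (142.5 nm).

4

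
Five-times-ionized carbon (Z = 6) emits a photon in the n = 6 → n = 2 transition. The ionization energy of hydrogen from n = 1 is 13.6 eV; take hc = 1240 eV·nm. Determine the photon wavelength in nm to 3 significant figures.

11.4 nm

For Z = 6 the level energies scale as Z², so the effective Rydberg energy is 13.6 × 36 = 489.6 eV.
ΔE = 489.6 × (1/2² − 1/6²) = 489.6 × 0.2222 = 108.8 eV.
λ = hc/ΔE = 1240 / 108.8 = 11.4 nm.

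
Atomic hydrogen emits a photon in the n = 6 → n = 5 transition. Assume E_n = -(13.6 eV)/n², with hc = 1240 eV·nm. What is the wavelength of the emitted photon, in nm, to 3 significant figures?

7460 nm

ΔE = 13.60 × (1/5² − 1/6²) = 13.60 × 0.01222 = 0.1662 eV.
λ = hc/ΔE = 1240 / 0.1662 = 7460 nm.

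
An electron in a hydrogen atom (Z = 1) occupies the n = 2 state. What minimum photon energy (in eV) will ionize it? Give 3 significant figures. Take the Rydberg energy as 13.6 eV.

3.40 eV

E_2 = −13.60/4 = −3.40 eV, so ionization (to E = 0) requires 3.40 eV.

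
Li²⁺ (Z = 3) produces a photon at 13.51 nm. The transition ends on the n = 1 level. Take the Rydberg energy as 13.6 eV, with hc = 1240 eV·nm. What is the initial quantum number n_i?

The photon energy is ΔE = hc/λ = 1240 / 13.51 = 91.78 eV.
With Z = 3, ΔE = 122.4 × (1/n_f² − 1/n_i²), so 1/n_f² − 1/n_i² = 0.7499.
With n_f = 1: 1/n_i² = 1/1 − 0.7499 = 0.2501, so n_i ≈ 2.00.

n_i = 2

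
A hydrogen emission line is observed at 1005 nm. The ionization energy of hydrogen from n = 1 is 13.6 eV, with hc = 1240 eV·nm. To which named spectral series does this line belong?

ΔE = 1240/1005 = 1.234 eV.
This matches 13.6 × (1/3² − 1/7²), so n_f = 3: the Paschen series.

Paschen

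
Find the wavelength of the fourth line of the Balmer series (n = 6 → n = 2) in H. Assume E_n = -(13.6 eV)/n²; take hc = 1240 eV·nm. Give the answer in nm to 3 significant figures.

The Balmer series terminates on n_f = 2; the fourth line has n_i = 2+4 = 6.
ΔE = 13.60 × (1/2² − 1/6²) = 3.022 eV.
λ = 1240 / 3.022 = 410 nm.

410 nm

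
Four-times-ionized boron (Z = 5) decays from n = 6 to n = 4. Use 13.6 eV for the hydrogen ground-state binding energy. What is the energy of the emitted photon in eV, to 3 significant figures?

11.8 eV

The Bohr energies scale as Z², so for Z = 5: E_n = −340.0/n² eV.
E_6 = −340.0/36 = −9.444 eV and E_4 = −340.0/16 = −21.25 eV.
The photon energy is |E_6 − E_4| = 11.8 eV.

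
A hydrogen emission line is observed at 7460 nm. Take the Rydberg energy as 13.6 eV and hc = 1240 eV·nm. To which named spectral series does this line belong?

Pfund

ΔE = 1240/7460 = 0.1662 eV.
This matches 13.6 × (1/5² − 1/6²), so n_f = 5: the Pfund series.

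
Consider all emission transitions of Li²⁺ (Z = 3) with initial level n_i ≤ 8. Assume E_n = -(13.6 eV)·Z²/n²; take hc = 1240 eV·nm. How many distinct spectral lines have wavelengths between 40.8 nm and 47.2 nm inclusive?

3

Enumerate all n_i → n_f pairs with 1 ≤ n_f < n_i ≤ 8 and compute λ = 1240 / [13.6·9·(1/n_f² − 1/n_i²)].
Lines falling in [40.8, 47.2] nm: 8→2 (43.22 nm), 7→2 (44.12 nm), 6→2 (45.59 nm).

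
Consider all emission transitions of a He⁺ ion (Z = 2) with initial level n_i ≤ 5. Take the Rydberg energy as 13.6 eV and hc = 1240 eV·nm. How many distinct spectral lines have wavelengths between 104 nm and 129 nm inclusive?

Enumerate all n_i → n_f pairs with 1 ≤ n_f < n_i ≤ 5 and compute λ = 1240 / [13.6·4·(1/n_f² − 1/n_i²)].
Lines falling in [104, 129] nm: 5→2 (108.5 nm), 4→2 (121.6 nm).

2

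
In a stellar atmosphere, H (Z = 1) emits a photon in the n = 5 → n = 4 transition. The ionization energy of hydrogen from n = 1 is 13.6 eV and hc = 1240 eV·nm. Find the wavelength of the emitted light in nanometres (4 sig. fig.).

4052 nm

ΔE = 13.60 × (1/4² − 1/5²) = 13.60 × 0.02250 = 0.3060 eV.
λ = hc/ΔE = 1240 / 0.3060 = 4052 nm.
This line belongs to the Brackett series.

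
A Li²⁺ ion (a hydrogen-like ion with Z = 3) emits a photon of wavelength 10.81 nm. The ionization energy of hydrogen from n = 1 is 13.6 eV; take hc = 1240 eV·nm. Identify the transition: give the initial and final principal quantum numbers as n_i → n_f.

The photon energy is ΔE = hc/λ = 1240 / 10.81 = 114.7 eV.
With Z = 3, ΔE = 122.4 × (1/n_f² − 1/n_i²), so 1/n_f² − 1/n_i² = 0.9372.
Trying n_f = 1 gives 1/n_i² = 0.06284, i.e. n_i ≈ 4; this pair matches.

n_i = 4, n_f = 1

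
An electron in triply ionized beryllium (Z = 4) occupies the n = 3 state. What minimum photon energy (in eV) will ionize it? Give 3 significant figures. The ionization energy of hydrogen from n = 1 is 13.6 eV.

24.2 eV

E_n = −13.6 Z²/n² = −217.6/n² eV for Z = 4.
E_3 = −217.6/9 = −24.2 eV, so ionization (to E = 0) requires 24.2 eV.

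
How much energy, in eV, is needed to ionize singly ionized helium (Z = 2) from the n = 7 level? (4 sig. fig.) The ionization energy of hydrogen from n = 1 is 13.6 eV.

E_n = −13.6 Z²/n² = −54.40/n² eV for Z = 2.
E_7 = −54.40/49 = −1.110 eV, so ionization (to E = 0) requires 1.110 eV.

1.110 eV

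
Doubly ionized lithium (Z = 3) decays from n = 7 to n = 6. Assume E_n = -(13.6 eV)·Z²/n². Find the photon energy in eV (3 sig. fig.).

The Bohr energies scale as Z², so for Z = 3: E_n = −122.4/n² eV.
E_7 = −122.4/49 = −2.498 eV and E_6 = −122.4/36 = −3.400 eV.
The photon energy is |E_7 − E_6| = 0.902 eV.

0.902 eV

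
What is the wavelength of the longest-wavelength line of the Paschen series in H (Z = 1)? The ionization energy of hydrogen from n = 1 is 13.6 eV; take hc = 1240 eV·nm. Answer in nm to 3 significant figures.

The Paschen series terminates on n_f = 3; the first line has n_i = 3+1 = 4.
ΔE = 13.60 × (1/3² − 1/4²) = 0.6611 eV.
λ = 1240 / 0.6611 = 1880 nm.

1880 nm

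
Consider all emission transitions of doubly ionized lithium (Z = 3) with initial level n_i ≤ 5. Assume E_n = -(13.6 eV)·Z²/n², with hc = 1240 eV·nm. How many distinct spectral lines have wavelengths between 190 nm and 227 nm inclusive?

Enumerate all n_i → n_f pairs with 1 ≤ n_f < n_i ≤ 5 and compute λ = 1240 / [13.6·9·(1/n_f² − 1/n_i²)].
Lines falling in [190, 227] nm: 4→3 (208.4 nm).

1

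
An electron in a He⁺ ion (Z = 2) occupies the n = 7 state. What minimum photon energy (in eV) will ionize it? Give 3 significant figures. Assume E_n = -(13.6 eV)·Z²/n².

E_n = −13.6 Z²/n² = −54.40/n² eV for Z = 2.
E_7 = −54.40/49 = −1.11 eV, so ionization (to E = 0) requires 1.11 eV.

1.11 eV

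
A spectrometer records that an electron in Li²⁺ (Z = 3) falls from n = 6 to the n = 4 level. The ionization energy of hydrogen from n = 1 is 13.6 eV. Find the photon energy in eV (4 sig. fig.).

4.250 eV

The Bohr energies scale as Z², so for Z = 3: E_n = −122.4/n² eV.
E_6 = −122.4/36 = −3.400 eV and E_4 = −122.4/16 = −7.650 eV.
The photon energy is |E_6 − E_4| = 4.250 eV.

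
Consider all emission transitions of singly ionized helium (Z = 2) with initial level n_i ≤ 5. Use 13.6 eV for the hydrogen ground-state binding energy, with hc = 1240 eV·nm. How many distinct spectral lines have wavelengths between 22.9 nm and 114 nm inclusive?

5

Enumerate all n_i → n_f pairs with 1 ≤ n_f < n_i ≤ 5 and compute λ = 1240 / [13.6·4·(1/n_f² − 1/n_i²)].
Lines falling in [22.9, 114] nm: 5→1 (23.74 nm), 4→1 (24.31 nm), 3→1 (25.64 nm), 2→1 (30.39 nm), 5→2 (108.5 nm).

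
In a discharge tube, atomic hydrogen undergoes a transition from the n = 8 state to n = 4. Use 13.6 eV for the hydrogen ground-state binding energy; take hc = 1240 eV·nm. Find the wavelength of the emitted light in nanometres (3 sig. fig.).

1950 nm

ΔE = 13.60 × (1/4² − 1/8²) = 13.60 × 0.04688 = 0.6375 eV.
λ = hc/ΔE = 1240 / 0.6375 = 1950 nm.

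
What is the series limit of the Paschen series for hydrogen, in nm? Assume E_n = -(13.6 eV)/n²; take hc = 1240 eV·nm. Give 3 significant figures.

821 nm

The Paschen series has lower level n_f = 3; the series limit corresponds to n_i → ∞.
ΔE_max = 13.6 × 1 / 3² = 1.511 eV.
λ_min = 1240 / 1.511 = 821 nm.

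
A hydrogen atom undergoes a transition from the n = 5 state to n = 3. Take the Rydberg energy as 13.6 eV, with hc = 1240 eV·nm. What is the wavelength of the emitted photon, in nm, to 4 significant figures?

ΔE = 13.60 × (1/3² − 1/5²) = 13.60 × 0.07111 = 0.9671 eV.
λ = hc/ΔE = 1240 / 0.9671 = 1282 nm.

1282 nm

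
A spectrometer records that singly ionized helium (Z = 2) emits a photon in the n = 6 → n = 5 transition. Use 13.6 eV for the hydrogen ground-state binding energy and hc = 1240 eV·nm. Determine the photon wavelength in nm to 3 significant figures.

For Z = 2 the level energies scale as Z², so the effective Rydberg energy is 13.6 × 4 = 54.40 eV.
ΔE = 54.40 × (1/5² − 1/6²) = 54.40 × 0.01222 = 0.6649 eV.
λ = hc/ΔE = 1240 / 0.6649 = 1860 nm.

1860 nm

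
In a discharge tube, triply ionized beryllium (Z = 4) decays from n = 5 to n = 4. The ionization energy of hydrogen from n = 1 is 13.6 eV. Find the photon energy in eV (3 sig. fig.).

4.90 eV

The Bohr energies scale as Z², so for Z = 4: E_n = −217.6/n² eV.
E_5 = −217.6/25 = −8.704 eV and E_4 = −217.6/16 = −13.60 eV.
The photon energy is |E_5 − E_4| = 4.90 eV.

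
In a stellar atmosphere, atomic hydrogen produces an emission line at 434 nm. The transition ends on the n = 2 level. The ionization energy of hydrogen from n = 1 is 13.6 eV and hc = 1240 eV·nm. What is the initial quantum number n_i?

n_i = 5

The photon energy is ΔE = hc/λ = 1240 / 434 = 2.857 eV.
With Z = 1, ΔE = 13.60 × (1/n_f² − 1/n_i²), so 1/n_f² − 1/n_i² = 0.2101.
With n_f = 2: 1/n_i² = 1/4 − 0.2101 = 0.03992, so n_i ≈ 5.01.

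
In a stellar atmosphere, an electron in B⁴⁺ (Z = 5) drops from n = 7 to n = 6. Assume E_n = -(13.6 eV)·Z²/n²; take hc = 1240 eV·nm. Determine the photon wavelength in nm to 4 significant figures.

For Z = 5 the level energies scale as Z², so the effective Rydberg energy is 13.6 × 25 = 340.0 eV.
ΔE = 340.0 × (1/6² − 1/7²) = 340.0 × 0.007370 = 2.506 eV.
λ = hc/ΔE = 1240 / 2.506 = 494.9 nm.

494.9 nm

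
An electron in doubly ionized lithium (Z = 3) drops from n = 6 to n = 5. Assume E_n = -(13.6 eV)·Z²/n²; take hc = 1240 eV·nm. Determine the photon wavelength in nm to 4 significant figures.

828.9 nm

For Z = 3 the level energies scale as Z², so the effective Rydberg energy is 13.6 × 9 = 122.4 eV.
ΔE = 122.4 × (1/5² − 1/6²) = 122.4 × 0.01222 = 1.496 eV.
λ = hc/ΔE = 1240 / 1.496 = 828.9 nm.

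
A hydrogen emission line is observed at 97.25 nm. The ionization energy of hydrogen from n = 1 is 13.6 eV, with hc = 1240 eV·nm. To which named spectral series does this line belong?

ΔE = 1240/97.25 = 12.75 eV.
This matches 13.6 × (1/1² − 1/4²), so n_f = 1: the Lyman series.

Lyman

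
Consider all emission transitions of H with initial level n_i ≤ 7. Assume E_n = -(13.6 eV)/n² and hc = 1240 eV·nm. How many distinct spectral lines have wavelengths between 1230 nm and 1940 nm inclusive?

2

Enumerate all n_i → n_f pairs with 1 ≤ n_f < n_i ≤ 7 and compute λ = 1240 / [13.6·1·(1/n_f² − 1/n_i²)].
Lines falling in [1230, 1940] nm: 5→3 (1282 nm), 4→3 (1876 nm).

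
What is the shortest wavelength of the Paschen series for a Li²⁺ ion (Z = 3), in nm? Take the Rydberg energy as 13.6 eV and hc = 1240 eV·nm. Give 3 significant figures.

The Paschen series has lower level n_f = 3; the series limit corresponds to n_i → ∞.
ΔE_max = 13.6 × 9 / 3² = 13.60 eV.
λ_min = 1240 / 13.60 = 91.2 nm.

91.2 nm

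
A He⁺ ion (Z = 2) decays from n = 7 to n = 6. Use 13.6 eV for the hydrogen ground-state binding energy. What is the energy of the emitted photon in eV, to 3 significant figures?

The Bohr energies scale as Z², so for Z = 2: E_n = −54.40/n² eV.
E_7 = −54.40/49 = −1.110 eV and E_6 = −54.40/36 = −1.511 eV.
The photon energy is |E_7 − E_6| = 0.401 eV.

0.401 eV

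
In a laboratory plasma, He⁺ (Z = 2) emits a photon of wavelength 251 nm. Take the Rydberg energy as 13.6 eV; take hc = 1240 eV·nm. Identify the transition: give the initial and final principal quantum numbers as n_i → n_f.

The photon energy is ΔE = hc/λ = 1240 / 251 = 4.940 eV.
With Z = 2, ΔE = 54.40 × (1/n_f² − 1/n_i²), so 1/n_f² − 1/n_i² = 0.09081.
Trying n_f = 3 gives 1/n_i² = 0.02030, i.e. n_i ≈ 7; this pair matches.

n_i = 7, n_f = 3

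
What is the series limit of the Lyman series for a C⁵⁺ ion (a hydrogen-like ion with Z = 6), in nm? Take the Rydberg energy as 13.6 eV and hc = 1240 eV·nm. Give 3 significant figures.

The Lyman series has lower level n_f = 1; the series limit corresponds to n_i → ∞.
ΔE_max = 13.6 × 36 / 1² = 489.6 eV.
λ_min = 1240 / 489.6 = 2.53 nm.

2.53 nm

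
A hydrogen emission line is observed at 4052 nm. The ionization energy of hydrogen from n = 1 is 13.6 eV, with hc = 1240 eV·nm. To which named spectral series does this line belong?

Brackett

ΔE = 1240/4052 = 0.3060 eV.
This matches 13.6 × (1/4² − 1/5²), so n_f = 4: the Brackett series.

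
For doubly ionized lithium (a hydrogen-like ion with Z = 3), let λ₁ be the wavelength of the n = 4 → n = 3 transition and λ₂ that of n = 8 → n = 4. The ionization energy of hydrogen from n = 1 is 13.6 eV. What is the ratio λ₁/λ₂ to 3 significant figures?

0.964

λ ∝ 1/ΔE ∝ 1/(1/n_f² − 1/n_i²), and the Z² and hc factors cancel in the ratio.
λ₁/λ₂ = (1/4² − 1/8²)/(1/3² − 1/4²) = 0.04688/0.04861 = 0.964.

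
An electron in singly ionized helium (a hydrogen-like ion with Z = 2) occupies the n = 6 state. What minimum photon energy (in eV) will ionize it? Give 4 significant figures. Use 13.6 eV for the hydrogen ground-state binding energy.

E_n = −13.6 Z²/n² = −54.40/n² eV for Z = 2.
E_6 = −54.40/36 = −1.511 eV, so ionization (to E = 0) requires 1.511 eV.

1.511 eV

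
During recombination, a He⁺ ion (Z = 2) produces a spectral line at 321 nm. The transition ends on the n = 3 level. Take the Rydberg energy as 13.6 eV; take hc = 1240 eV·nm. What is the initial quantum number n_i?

n_i = 5

The photon energy is ΔE = hc/λ = 1240 / 321 = 3.863 eV.
With Z = 2, ΔE = 54.40 × (1/n_f² − 1/n_i²), so 1/n_f² − 1/n_i² = 0.07101.
With n_f = 3: 1/n_i² = 1/9 − 0.07101 = 0.04010, so n_i ≈ 4.99.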